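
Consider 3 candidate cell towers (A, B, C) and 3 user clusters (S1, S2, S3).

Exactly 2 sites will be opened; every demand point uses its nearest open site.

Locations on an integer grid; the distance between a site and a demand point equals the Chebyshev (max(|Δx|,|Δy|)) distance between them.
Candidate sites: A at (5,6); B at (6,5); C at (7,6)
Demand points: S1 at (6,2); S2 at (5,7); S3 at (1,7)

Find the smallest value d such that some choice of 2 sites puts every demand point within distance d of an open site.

Open {A, B}.
  Farthest demand point is S3 at distance 4 (to A); all others are ≤ 4.
With {A, C} the worst case is 4.
With {B, C} the worst case is 5.
No size-2 selection achieves below 4.

4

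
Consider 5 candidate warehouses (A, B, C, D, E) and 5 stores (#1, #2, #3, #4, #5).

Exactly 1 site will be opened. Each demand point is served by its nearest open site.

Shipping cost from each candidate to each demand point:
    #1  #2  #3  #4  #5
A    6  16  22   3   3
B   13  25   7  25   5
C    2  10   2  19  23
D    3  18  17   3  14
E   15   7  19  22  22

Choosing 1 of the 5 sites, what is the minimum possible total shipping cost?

50

Open {A}.
  #1→A 6, #2→A 16, #3→A 22, #4→A 3, #5→A 3  ⇒ total 50.
Compare {D}: total 55.
Compare {C}: total 56.
No size-1 selection does better; minimum is 50.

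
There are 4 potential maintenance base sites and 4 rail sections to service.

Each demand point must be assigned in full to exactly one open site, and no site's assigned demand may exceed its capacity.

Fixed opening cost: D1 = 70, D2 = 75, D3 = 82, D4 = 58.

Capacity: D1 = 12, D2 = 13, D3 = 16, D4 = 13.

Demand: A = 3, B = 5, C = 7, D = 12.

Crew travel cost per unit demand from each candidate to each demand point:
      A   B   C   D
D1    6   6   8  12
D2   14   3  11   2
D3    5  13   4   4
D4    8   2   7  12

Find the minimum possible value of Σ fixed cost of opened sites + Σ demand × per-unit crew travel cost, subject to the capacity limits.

Open {D3, D4}; cheapest assignment that respects the capacities:
  D3 (cap 16, load 15): A, D — cost 3×5 + 12×4 = 63
  D4 (cap 13, load 12): B, C — cost 5×2 + 7×7 = 59
  Shipping 122, fixed 140 → total 262.
  Any other capacity-feasible assignment to {D3, D4} ships for at least 122.
Compare {D2, D3}: its best feasible assignment gives total 289.
Compare {D2, D3, D4}: its best feasible assignment gives total 292.
Every other set of open sites that can feasibly serve all demand totals ≥ 289 even under its best assignment. Minimum: 262.

262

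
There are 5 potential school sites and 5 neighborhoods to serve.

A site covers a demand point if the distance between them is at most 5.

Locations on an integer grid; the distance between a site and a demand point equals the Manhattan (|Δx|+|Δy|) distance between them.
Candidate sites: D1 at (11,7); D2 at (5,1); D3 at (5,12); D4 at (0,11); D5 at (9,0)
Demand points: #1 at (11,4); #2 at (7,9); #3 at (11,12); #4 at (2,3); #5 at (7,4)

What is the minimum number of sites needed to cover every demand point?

Coverage sets (demand points within 5 of each site):
  D1: {#1, #3}
  D2: {#4, #5}
  D3: {#2}
  D4: {}
  D5: {}
No 2 sites suffice: every size-2 union leaves at least one demand point uncovered.
But {D1, D2, D3} covers everything, so the minimum is 3.

3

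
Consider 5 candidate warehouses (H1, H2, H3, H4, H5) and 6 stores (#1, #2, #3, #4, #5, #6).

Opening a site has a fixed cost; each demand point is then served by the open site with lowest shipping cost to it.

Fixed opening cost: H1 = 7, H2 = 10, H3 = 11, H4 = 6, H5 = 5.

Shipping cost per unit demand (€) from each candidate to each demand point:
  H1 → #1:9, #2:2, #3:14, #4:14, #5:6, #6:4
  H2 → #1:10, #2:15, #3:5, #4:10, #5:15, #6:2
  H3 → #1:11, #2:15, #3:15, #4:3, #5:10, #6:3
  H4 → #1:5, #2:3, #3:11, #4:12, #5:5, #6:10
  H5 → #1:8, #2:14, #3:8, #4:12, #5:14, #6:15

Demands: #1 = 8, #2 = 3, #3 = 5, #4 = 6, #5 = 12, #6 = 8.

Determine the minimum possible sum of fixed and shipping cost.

Open {H2, H3, H4}: assign each demand point to its cheapest open site.
  #1→H4 8×5=40, #2→H4 3×3=9, #3→H2 5×5=25, #4→H3 6×3=18, #5→H4 12×5=60, #6→H2 8×2=16
  shipping cost 168, fixed 27 → total 195.
Compare {H1, H2, H3, H4}: shipping cost 165 + fixed 34 = 199.
Compare {H2, H3, H4, H5}: shipping cost 168 + fixed 32 = 200.
Compare {H1, H2, H3, H4, H5}: shipping cost 165 + fixed 39 = 204.
All other subsets cost ≥ 199. Minimum total cost: 195.

195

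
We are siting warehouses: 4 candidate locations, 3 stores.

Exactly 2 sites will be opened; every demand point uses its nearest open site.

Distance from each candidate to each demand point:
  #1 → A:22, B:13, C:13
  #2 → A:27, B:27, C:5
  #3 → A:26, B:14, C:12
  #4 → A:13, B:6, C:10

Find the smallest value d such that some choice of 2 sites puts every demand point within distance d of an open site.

Open {#1, #4}.
  Farthest demand point is A at distance 13 (to #4); all others are ≤ 13.
With {#2, #4} the worst case is 13.
With {#3, #4} the worst case is 13.
No size-2 selection achieves below 13.

13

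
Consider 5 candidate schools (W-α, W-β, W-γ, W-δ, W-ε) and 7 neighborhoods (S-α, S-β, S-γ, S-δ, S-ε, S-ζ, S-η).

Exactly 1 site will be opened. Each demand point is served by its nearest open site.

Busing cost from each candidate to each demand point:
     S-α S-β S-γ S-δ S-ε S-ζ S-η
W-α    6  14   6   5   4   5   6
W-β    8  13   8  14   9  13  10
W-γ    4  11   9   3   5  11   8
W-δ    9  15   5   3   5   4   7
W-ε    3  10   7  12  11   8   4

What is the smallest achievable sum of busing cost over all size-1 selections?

46

Open {W-α}.
  S-α→W-α 6, S-β→W-α 14, S-γ→W-α 6, S-δ→W-α 5, S-ε→W-α 4, S-ζ→W-α 5, S-η→W-α 6  ⇒ total 46.
Compare {W-δ}: total 48.
Compare {W-γ}: total 51.
No size-1 selection does better; minimum is 46.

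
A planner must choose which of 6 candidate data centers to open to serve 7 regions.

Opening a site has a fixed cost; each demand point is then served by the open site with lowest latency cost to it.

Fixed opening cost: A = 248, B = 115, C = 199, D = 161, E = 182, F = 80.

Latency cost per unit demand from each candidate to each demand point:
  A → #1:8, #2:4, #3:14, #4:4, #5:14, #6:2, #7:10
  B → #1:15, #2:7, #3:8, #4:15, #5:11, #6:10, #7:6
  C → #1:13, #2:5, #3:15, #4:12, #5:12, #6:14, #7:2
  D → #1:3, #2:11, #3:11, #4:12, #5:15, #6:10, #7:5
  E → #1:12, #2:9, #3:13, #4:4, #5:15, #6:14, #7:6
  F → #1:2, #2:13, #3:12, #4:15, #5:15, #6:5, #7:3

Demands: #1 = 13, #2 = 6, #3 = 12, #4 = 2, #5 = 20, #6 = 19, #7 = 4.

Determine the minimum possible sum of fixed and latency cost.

Open {B, F}: assign each demand point to its cheapest open site.
  #1→F 13×2=26, #2→B 6×7=42, #3→B 12×8=96, #4→B 2×15=30, #5→B 20×11=220, #6→F 19×5=95, #7→F 4×3=12
  latency cost 521, fixed 195 → total 716.
Compare {F}: latency cost 685 + fixed 80 = 765.
Compare {C, F}: latency cost 567 + fixed 279 = 846.
Compare {A, F}: latency cost 532 + fixed 328 = 860.
All other subsets cost ≥ 765. Minimum total cost: 716.

716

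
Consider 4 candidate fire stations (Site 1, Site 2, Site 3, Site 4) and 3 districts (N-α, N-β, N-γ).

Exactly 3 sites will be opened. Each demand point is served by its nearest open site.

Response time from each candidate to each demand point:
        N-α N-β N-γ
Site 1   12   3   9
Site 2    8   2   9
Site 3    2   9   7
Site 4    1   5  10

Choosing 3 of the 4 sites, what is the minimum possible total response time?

10

Open {Site 2, Site 3, Site 4}.
  N-α→Site 4 1, N-β→Site 2 2, N-γ→Site 3 7  ⇒ total 10.
Compare {Site 1, Site 2, Site 3}: total 11.
Compare {Site 1, Site 3, Site 4}: total 11.
No size-3 selection does better; minimum is 10.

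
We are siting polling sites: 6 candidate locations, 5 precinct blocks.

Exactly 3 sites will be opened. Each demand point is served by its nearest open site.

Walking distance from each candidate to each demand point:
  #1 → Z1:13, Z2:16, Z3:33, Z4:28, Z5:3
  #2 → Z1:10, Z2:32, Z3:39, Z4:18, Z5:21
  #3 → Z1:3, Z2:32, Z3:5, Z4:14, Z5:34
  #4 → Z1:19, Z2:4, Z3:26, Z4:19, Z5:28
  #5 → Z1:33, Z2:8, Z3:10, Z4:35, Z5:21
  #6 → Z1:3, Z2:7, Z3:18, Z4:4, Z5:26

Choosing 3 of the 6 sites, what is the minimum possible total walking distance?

Open {#1, #3, #6}.
  Z1→#3 3, Z2→#6 7, Z3→#3 5, Z4→#6 4, Z5→#1 3  ⇒ total 22.
Compare {#1, #5, #6}: total 27.
Compare {#1, #3, #4}: total 29.
No size-3 selection does better; minimum is 22.

22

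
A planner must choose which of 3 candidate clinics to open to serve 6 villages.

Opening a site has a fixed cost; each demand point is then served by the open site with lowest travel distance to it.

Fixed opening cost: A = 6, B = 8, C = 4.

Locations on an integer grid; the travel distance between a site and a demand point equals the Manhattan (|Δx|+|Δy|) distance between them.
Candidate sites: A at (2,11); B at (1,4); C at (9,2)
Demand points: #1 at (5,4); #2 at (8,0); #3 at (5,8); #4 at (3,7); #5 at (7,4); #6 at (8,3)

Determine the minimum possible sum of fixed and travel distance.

36

Open {A, C}: assign each demand point to its cheapest open site.
  #1→C 6, #2→C 3, #3→A 6, #4→A 5, #5→C 4, #6→C 2
  travel distance 26, fixed 10 → total 36.
Compare {B, C}: travel distance 26 + fixed 12 = 38.
Compare {C}: travel distance 36 + fixed 4 = 40.
Compare {A, B, C}: travel distance 24 + fixed 18 = 42.
All other subsets cost ≥ 38. Minimum total cost: 36.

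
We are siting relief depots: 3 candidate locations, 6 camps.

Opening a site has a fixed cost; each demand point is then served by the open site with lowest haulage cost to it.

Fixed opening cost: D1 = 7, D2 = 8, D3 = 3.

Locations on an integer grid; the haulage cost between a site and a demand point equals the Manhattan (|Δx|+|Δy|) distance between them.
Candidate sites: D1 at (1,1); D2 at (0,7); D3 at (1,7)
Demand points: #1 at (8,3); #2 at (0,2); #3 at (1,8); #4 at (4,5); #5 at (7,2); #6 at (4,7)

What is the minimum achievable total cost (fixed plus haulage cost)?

Open {D1, D3}: assign each demand point to its cheapest open site.
  #1→D1 9, #2→D1 2, #3→D3 1, #4→D3 5, #5→D1 7, #6→D3 3
  haulage cost 27, fixed 10 → total 37.
Compare {D3}: haulage cost 37 + fixed 3 = 40.
Compare {D1, D2}: haulage cost 30 + fixed 15 = 45.
Compare {D1, D2, D3}: haulage cost 27 + fixed 18 = 45.
All other subsets cost ≥ 40. Minimum total cost: 37.

37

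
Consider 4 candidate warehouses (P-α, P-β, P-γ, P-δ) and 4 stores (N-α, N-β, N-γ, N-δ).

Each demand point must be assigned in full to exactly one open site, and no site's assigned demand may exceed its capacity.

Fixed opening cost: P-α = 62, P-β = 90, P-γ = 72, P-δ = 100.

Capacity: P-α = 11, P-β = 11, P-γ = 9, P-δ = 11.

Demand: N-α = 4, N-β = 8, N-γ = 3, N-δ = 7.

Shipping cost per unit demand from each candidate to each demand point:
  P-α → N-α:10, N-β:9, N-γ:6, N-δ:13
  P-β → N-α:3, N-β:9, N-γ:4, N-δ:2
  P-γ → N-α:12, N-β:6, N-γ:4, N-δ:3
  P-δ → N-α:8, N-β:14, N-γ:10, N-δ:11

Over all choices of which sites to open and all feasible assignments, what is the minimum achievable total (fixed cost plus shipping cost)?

268

Open {P-α, P-β}; cheapest assignment that respects the capacities:
  P-α (cap 11, load 11): N-β, N-γ — cost 8×9 + 3×6 = 90
  P-β (cap 11, load 11): N-α, N-δ — cost 4×3 + 7×2 = 26
  Shipping 116, fixed 152 → total 268.
  Any other capacity-feasible assignment to {P-α, P-β} ships for at least 116.
Compare {P-α, P-β, P-γ}: its best feasible assignment gives total 316.
Compare {P-β, P-δ}: its best feasible assignment gives total 358.
Every other set of open sites that can feasibly serve all demand totals ≥ 316 even under its best assignment. Minimum: 268.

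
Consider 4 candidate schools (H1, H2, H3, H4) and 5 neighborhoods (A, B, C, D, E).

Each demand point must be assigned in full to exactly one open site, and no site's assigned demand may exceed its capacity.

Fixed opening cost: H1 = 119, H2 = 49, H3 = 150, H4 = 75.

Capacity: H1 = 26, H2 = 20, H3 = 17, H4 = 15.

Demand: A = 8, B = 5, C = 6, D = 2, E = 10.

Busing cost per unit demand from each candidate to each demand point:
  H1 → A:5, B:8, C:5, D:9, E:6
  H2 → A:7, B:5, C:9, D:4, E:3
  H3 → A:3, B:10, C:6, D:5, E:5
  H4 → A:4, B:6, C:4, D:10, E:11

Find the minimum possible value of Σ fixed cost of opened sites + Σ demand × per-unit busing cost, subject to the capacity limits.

243

Open {H2, H4}; cheapest assignment that respects the capacities:
  H2 (cap 20, load 17): B, D, E — cost 5×5 + 2×4 + 10×3 = 63
  H4 (cap 15, load 14): A, C — cost 8×4 + 6×4 = 56
  Shipping 119, fixed 124 → total 243.
  Any other capacity-feasible assignment to {H2, H4} ships for at least 119.
Compare {H1, H2}: its best feasible assignment gives total 301.
Compare {H2, H3}: its best feasible assignment gives total 322.
Every other set of open sites that can feasibly serve all demand totals ≥ 301 even under its best assignment. Minimum: 243.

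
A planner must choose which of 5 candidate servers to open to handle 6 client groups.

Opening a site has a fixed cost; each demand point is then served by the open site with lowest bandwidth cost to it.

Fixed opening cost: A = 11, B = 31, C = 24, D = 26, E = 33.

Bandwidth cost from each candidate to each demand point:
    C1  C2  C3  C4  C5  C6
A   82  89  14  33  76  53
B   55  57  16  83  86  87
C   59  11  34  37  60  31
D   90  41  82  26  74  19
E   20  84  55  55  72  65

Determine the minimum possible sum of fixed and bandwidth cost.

Open {A, C, E}: assign each demand point to its cheapest open site.
  C1→E 20, C2→C 11, C3→A 14, C4→A 33, C5→C 60, C6→C 31
  bandwidth cost 169, fixed 68 → total 237.
Compare {A, C}: bandwidth cost 208 + fixed 35 = 243.
Compare {A, C, D, E}: bandwidth cost 150 + fixed 94 = 244.
Compare {C, E}: bandwidth cost 193 + fixed 57 = 250.
All other subsets cost ≥ 243. Minimum total cost: 237.

237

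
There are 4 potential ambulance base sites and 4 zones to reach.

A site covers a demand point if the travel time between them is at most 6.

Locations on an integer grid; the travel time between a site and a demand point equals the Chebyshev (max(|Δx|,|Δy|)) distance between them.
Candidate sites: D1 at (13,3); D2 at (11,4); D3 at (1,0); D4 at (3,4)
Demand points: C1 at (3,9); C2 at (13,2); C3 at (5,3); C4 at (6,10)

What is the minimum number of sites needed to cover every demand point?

Coverage sets (demand points within 6 of each site):
  D1: {C2}
  D2: {C2, C3, C4}
  D3: {C3}
  D4: {C1, C3, C4}
No single site covers all 4 demand points.
But {D1, D4} covers everything, so the minimum is 2.

2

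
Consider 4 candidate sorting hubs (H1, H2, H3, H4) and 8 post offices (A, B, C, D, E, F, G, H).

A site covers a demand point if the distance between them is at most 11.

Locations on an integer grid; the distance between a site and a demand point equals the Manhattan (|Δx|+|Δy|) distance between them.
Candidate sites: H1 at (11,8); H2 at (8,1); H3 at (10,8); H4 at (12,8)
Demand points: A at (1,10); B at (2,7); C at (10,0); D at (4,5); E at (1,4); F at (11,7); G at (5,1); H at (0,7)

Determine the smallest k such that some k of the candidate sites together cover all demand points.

2

Coverage sets (demand points within 11 of each site):
  H1: {B, C, D, F}
  H2: {C, D, E, F, G}
  H3: {A, B, C, D, F, H}
  H4: {B, C, D, F}
No single site covers all 8 demand points.
But {H2, H3} covers everything, so the minimum is 2.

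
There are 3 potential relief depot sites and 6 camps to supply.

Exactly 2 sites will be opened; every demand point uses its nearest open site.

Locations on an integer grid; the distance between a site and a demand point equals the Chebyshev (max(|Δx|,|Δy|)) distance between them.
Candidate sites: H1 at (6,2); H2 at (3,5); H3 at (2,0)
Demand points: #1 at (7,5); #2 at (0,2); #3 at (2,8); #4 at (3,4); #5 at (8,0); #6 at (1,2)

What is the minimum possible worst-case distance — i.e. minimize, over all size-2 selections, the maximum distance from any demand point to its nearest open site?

Open {H1, H2}.
  Farthest demand point is #1 at distance 3 (to H1); all others are ≤ 3.
With {H2, H3} the worst case is 5.
With {H1, H3} the worst case is 6.
No size-2 selection achieves below 3.

3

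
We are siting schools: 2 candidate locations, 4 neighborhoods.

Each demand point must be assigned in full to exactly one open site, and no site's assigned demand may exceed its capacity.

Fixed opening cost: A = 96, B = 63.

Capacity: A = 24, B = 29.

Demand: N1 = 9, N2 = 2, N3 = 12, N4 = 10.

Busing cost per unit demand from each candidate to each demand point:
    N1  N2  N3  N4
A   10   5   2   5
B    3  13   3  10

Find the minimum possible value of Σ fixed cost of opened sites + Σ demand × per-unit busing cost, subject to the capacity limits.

Open {A, B}; cheapest assignment that respects the capacities:
  A (cap 24, load 24): N2, N3, N4 — cost 2×5 + 12×2 + 10×5 = 84
  B (cap 29, load 9): N1 — cost 9×3 = 27
  Shipping 111, fixed 159 → total 270.
  Any other capacity-feasible assignment to {A, B} ships for at least 111.
Total demand is 33 and no other set of sites has combined capacity ≥ 33, so {A, B} is the only feasible choice of open sites. Minimum: 270.

270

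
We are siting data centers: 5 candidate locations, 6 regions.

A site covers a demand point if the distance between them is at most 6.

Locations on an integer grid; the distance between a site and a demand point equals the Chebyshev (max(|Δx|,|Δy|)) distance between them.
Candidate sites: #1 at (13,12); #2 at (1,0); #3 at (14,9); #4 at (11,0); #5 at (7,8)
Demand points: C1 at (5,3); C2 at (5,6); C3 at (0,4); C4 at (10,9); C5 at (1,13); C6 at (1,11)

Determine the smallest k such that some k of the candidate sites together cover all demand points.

2

Coverage sets (demand points within 6 of each site):
  #1: {C4}
  #2: {C1, C2, C3}
  #3: {C4}
  #4: {C1, C2}
  #5: {C1, C2, C4, C5, C6}
No single site covers all 6 demand points.
But {#2, #5} covers everything, so the minimum is 2.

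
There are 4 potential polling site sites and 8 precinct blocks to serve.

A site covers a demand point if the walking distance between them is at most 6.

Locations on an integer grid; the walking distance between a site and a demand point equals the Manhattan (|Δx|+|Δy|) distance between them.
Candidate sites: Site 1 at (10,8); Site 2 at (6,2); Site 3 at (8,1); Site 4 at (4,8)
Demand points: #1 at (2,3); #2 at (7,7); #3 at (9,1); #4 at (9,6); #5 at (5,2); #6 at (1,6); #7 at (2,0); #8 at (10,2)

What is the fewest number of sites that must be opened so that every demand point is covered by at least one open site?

3

Coverage sets (demand points within 6 of each site):
  Site 1: {#2, #4, #8}
  Site 2: {#1, #2, #3, #5, #7, #8}
  Site 3: {#3, #4, #5, #8}
  Site 4: {#2, #6}
No 2 sites suffice: every size-2 union leaves at least one demand point uncovered.
But {Site 1, Site 2, Site 4} covers everything, so the minimum is 3.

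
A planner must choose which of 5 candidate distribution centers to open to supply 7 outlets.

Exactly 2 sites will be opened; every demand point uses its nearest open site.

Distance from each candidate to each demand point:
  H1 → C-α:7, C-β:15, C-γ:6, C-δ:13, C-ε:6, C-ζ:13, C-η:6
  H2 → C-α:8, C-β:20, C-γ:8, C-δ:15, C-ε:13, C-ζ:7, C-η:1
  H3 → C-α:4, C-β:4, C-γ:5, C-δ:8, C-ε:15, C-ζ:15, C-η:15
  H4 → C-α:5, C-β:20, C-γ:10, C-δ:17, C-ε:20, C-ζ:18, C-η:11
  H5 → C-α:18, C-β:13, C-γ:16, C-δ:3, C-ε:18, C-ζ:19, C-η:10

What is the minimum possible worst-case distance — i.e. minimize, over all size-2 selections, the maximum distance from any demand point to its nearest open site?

Open {H1, H3}.
  Farthest demand point is C-ζ at distance 13 (to H1); all others are ≤ 13.
With {H1, H5} the worst case is 13.
With {H2, H3} the worst case is 13.
No size-2 selection achieves below 13.

13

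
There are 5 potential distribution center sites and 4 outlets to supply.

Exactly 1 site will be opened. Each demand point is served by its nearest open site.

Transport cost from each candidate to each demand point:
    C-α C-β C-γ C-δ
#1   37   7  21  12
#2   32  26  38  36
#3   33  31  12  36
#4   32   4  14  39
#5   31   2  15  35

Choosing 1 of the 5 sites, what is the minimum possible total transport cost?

Open {#1}.
  C-α→#1 37, C-β→#1 7, C-γ→#1 21, C-δ→#1 12  ⇒ total 77.
Compare {#5}: total 83.
Compare {#4}: total 89.
No size-1 selection does better; minimum is 77.

77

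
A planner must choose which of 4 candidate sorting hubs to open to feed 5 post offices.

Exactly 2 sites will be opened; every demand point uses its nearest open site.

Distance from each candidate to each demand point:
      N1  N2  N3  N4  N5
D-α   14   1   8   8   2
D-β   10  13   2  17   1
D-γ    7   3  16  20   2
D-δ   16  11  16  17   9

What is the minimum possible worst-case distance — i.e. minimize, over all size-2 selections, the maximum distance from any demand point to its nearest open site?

8

Open {D-α, D-γ}.
  Farthest demand point is N3 at distance 8 (to D-α); all others are ≤ 8.
With {D-α, D-β} the worst case is 10.
With {D-α, D-δ} the worst case is 14.
No size-2 selection achieves below 8.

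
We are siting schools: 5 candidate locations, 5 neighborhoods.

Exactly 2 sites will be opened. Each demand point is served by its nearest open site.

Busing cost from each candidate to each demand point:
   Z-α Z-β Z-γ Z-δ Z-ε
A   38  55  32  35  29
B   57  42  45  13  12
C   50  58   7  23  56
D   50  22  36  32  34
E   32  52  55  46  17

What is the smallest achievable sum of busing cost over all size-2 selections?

124

Open {B, C}.
  Z-α→C 50, Z-β→B 42, Z-γ→C 7, Z-δ→B 13, Z-ε→B 12  ⇒ total 124.
Compare {C, E}: total 131.
Compare {B, D}: total 133.
No size-2 selection does better; minimum is 124.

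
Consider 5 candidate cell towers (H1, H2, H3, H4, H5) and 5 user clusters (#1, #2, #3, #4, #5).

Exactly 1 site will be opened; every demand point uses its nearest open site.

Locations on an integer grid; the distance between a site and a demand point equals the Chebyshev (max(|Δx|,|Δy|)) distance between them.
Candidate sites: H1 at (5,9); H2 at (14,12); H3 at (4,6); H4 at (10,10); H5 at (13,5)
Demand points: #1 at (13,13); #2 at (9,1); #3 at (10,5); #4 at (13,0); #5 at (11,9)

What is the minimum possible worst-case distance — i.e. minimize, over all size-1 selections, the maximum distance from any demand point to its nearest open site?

Open {H5}.
  Farthest demand point is #1 at distance 8 (to H5); all others are ≤ 8.
With {H1} the worst case is 9.
With {H3} the worst case is 9.
No size-1 selection achieves below 8.

8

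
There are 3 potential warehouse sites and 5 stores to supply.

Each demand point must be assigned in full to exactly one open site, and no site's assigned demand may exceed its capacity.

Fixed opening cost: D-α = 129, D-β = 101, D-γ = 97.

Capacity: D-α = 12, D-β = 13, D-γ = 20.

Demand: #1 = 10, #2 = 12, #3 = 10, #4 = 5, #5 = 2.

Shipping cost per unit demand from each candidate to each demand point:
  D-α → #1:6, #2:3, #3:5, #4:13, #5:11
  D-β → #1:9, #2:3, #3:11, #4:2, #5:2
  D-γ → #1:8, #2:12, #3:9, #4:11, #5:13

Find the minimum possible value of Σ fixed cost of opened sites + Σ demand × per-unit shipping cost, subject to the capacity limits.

Open {D-α, D-β, D-γ}; cheapest assignment that respects the capacities:
  D-α (cap 12, load 12): #2 — cost 12×3 = 36
  D-β (cap 13, load 7): #4, #5 — cost 5×2 + 2×2 = 14
  D-γ (cap 20, load 20): #1, #3 — cost 10×8 + 10×9 = 170
  Shipping 220, fixed 327 → total 547.
  Any other capacity-feasible assignment to {D-α, D-β, D-γ} ships for at least 220.
Total demand is 39 and no other set of sites has combined capacity ≥ 39, so {D-α, D-β, D-γ} is the only feasible choice of open sites. Minimum: 547.

547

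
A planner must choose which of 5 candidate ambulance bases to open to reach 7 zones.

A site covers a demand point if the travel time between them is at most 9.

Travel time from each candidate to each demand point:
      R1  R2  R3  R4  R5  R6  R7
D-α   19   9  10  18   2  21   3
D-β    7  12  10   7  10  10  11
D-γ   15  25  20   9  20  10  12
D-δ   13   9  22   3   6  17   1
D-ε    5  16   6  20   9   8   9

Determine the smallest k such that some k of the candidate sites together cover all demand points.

2

Coverage sets (demand points within 9 of each site):
  D-α: {R2, R5, R7}
  D-β: {R1, R4}
  D-γ: {R4}
  D-δ: {R2, R4, R5, R7}
  D-ε: {R1, R3, R5, R6, R7}
No single site covers all 7 demand points.
But {D-δ, D-ε} covers everything, so the minimum is 2.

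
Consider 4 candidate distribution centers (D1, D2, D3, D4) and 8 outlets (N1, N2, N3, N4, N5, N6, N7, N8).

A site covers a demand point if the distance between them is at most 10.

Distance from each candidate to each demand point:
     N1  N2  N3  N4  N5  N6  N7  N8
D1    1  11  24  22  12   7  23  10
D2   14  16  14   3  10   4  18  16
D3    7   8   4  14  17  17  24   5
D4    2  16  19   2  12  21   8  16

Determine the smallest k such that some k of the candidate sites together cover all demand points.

3

Coverage sets (demand points within 10 of each site):
  D1: {N1, N6, N8}
  D2: {N4, N5, N6}
  D3: {N1, N2, N3, N8}
  D4: {N1, N4, N7}
No 2 sites suffice: every size-2 union leaves at least one demand point uncovered.
But {D2, D3, D4} covers everything, so the minimum is 3.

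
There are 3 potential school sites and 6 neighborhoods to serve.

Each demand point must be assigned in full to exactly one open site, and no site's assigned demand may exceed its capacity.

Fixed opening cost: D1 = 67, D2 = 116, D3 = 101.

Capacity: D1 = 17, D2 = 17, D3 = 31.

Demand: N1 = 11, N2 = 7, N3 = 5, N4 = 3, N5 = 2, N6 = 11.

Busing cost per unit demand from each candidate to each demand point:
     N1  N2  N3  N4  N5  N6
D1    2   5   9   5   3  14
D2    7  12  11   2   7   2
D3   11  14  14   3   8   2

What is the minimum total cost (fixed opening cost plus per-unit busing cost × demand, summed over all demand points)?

Open {D1, D3}; cheapest assignment that respects the capacities:
  D1 (cap 17, load 16): N1, N3 — cost 11×2 + 5×9 = 67
  D3 (cap 31, load 23): N2, N4, N5, N6 — cost 7×14 + 3×3 + 2×8 + 11×2 = 145
  Shipping 212, fixed 168 → total 380.
  Any other capacity-feasible assignment to {D1, D3} ships for at least 212.
Compare {D1, D2, D3}: its best feasible assignment gives total 475.
Compare {D2, D3}: its best feasible assignment gives total 494.
Every other set of open sites that can feasibly serve all demand totals ≥ 475 even under its best assignment. Minimum: 380.

380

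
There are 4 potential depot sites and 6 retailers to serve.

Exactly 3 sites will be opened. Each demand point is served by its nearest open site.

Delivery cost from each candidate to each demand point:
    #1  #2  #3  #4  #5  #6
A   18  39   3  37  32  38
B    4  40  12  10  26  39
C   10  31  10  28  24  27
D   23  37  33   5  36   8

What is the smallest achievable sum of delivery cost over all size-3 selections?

81

Open {A, C, D}.
  #1→C 10, #2→C 31, #3→A 3, #4→D 5, #5→C 24, #6→D 8  ⇒ total 81.
Compare {B, C, D}: total 82.
Compare {A, B, D}: total 83.
No size-3 selection does better; minimum is 81.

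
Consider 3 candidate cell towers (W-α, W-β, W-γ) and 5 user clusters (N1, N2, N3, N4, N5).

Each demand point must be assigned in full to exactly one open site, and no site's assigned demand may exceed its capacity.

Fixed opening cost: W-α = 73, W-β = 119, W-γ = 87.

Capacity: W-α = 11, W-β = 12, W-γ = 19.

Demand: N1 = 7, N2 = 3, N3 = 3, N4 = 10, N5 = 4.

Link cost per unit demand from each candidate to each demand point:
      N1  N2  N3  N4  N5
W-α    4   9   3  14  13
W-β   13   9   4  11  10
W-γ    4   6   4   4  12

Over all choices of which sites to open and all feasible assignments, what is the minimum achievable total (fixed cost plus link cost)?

303

Open {W-α, W-γ}; cheapest assignment that respects the capacities:
  W-α (cap 11, load 10): N1, N3 — cost 7×4 + 3×3 = 37
  W-γ (cap 19, load 17): N2, N4, N5 — cost 3×6 + 10×4 + 4×12 = 106
  Shipping 143, fixed 160 → total 303.
  Any other capacity-feasible assignment to {W-α, W-γ} ships for at least 143.
Compare {W-β, W-γ}: its best feasible assignment gives total 353.
Compare {W-α, W-β, W-γ}: its best feasible assignment gives total 414.
Every other set of open sites that can feasibly serve all demand totals ≥ 353 even under its best assignment. Minimum: 303.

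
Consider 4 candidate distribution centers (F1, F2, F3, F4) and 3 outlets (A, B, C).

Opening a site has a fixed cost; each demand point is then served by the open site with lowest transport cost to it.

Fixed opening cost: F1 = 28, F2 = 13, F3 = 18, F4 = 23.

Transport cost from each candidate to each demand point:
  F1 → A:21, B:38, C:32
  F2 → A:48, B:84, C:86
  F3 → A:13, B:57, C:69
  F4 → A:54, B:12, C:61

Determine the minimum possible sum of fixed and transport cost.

Open {F1, F4}: assign each demand point to its cheapest open site.
  A→F1 21, B→F4 12, C→F1 32
  transport cost 65, fixed 51 → total 116.
Compare {F1}: transport cost 91 + fixed 28 = 119.
Compare {F1, F3, F4}: transport cost 57 + fixed 69 = 126.
Compare {F3, F4}: transport cost 86 + fixed 41 = 127.
All other subsets cost ≥ 119. Minimum total cost: 116.

116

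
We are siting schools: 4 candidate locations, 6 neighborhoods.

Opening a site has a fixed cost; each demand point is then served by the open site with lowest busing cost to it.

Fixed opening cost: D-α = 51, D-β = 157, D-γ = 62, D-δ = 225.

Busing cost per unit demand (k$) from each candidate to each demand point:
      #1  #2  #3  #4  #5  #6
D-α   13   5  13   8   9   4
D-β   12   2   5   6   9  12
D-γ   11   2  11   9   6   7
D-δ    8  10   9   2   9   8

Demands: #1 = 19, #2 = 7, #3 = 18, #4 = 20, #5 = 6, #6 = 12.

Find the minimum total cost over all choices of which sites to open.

Open {D-α, D-β}: assign each demand point to its cheapest open site.
  #1→D-β 19×12=228, #2→D-β 7×2=14, #3→D-β 18×5=90, #4→D-β 20×6=120, #5→D-α 6×9=54, #6→D-α 12×4=48
  busing cost 554, fixed 208 → total 762.
Compare {D-α, D-δ}: busing cost 491 + fixed 276 = 767.
Compare {D-β, D-γ}: busing cost 553 + fixed 219 = 772.
Compare {D-γ, D-δ}: busing cost 488 + fixed 287 = 775.
All other subsets cost ≥ 767. Minimum total cost: 762.

762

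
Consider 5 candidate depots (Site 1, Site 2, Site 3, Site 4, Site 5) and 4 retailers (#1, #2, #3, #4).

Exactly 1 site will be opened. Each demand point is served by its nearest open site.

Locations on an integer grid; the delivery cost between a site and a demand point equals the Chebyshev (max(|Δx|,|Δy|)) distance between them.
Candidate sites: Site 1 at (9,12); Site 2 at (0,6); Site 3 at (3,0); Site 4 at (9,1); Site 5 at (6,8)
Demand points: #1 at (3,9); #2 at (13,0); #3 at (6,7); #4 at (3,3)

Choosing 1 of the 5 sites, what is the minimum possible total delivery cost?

Open {Site 5}.
  #1→Site 5 3, #2→Site 5 8, #3→Site 5 1, #4→Site 5 5  ⇒ total 17.
Compare {Site 4}: total 24.
Compare {Site 2}: total 25.
No size-1 selection does better; minimum is 17.

17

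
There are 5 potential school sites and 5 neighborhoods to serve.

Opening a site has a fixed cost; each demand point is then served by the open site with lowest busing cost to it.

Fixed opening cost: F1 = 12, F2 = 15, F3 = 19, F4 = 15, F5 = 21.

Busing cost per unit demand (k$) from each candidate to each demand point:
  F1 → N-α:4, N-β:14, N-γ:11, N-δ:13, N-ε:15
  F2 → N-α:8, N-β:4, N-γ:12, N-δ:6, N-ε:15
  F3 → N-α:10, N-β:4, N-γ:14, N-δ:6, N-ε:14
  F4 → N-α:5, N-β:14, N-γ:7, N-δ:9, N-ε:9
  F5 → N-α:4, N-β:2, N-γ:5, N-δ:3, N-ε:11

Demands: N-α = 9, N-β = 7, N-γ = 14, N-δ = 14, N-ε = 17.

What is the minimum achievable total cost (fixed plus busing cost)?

351

Open {F4, F5}: assign each demand point to its cheapest open site.
  N-α→F5 9×4=36, N-β→F5 7×2=14, N-γ→F5 14×5=70, N-δ→F5 14×3=42, N-ε→F4 17×9=153
  busing cost 315, fixed 36 → total 351.
Compare {F1, F4, F5}: busing cost 315 + fixed 48 = 363.
Compare {F2, F4, F5}: busing cost 315 + fixed 51 = 366.
Compare {F5}: busing cost 349 + fixed 21 = 370.
All other subsets cost ≥ 363. Minimum total cost: 351.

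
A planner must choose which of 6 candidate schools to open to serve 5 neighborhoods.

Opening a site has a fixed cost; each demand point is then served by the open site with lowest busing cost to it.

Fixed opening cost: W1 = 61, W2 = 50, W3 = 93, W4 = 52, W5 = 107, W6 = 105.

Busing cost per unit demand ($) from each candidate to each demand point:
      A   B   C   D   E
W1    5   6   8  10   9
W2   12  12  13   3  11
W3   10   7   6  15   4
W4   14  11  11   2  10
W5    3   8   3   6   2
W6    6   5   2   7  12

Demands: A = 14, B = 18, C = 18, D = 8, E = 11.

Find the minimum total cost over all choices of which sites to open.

Open {W5}: assign each demand point to its cheapest open site.
  A→W5 14×3=42, B→W5 18×8=144, C→W5 18×3=54, D→W5 8×6=48, E→W5 11×2=22
  busing cost 310, fixed 107 → total 417.
Compare {W4, W5}: busing cost 278 + fixed 159 = 437.
Compare {W1, W5}: busing cost 274 + fixed 168 = 442.
Compare {W2, W5}: busing cost 286 + fixed 157 = 443.
All other subsets cost ≥ 437. Minimum total cost: 417.

417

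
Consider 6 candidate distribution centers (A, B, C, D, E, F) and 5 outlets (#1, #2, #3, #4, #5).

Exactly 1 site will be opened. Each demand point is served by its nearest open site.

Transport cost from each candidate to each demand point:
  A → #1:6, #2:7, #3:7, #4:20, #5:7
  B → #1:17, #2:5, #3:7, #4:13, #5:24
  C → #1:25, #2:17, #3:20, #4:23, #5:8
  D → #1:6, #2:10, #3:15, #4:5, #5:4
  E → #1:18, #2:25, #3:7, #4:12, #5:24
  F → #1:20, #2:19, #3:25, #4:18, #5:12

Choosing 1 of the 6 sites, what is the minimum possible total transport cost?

40

Open {D}.
  #1→D 6, #2→D 10, #3→D 15, #4→D 5, #5→D 4  ⇒ total 40.
Compare {A}: total 47.
Compare {B}: total 66.
No size-1 selection does better; minimum is 40.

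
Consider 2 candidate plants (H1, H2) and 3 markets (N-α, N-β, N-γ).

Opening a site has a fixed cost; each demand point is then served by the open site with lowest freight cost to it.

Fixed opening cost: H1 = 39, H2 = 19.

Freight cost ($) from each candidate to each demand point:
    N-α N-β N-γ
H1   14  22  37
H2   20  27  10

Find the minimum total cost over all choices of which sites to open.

Open {H2}: assign each demand point to its cheapest open site.
  N-α→H2 20, N-β→H2 27, N-γ→H2 10
  freight cost 57, fixed 19 → total 76.
Compare {H1, H2}: freight cost 46 + fixed 58 = 104.
Compare {H1}: freight cost 73 + fixed 39 = 112.

76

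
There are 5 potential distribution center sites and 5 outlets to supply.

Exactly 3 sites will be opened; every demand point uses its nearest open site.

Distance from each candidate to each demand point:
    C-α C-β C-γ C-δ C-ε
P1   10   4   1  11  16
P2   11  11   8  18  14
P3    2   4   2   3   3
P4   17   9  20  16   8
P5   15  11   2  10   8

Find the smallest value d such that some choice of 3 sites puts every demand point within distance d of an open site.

4

Open {P1, P2, P3}.
  Farthest demand point is C-β at distance 4 (to P1); all others are ≤ 4.
With {P1, P3, P4} the worst case is 4.
With {P1, P3, P5} the worst case is 4.
No size-3 selection achieves below 4.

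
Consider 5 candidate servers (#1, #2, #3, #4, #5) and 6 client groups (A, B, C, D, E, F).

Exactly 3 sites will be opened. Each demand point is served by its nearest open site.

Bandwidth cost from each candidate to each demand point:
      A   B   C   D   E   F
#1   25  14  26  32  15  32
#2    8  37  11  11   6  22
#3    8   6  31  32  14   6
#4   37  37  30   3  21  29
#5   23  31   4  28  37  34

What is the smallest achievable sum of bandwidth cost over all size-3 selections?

40

Open {#2, #3, #4}.
  A→#2 8, B→#3 6, C→#2 11, D→#4 3, E→#2 6, F→#3 6  ⇒ total 40.
Compare {#2, #3, #5}: total 41.
Compare {#3, #4, #5}: total 41.
No size-3 selection does better; minimum is 40.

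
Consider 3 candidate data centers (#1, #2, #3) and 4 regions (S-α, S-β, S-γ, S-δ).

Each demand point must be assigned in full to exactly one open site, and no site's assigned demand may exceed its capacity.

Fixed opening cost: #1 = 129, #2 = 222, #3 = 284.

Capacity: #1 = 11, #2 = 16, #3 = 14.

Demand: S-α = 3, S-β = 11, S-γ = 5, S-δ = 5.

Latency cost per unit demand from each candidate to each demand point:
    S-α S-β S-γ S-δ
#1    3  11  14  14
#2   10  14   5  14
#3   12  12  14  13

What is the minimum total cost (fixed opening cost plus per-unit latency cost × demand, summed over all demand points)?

597

Open {#1, #2}; cheapest assignment that respects the capacities:
  #1 (cap 11, load 11): S-β — cost 11×11 = 121
  #2 (cap 16, load 13): S-α, S-γ, S-δ — cost 3×10 + 5×5 + 5×14 = 125
  Shipping 246, fixed 351 → total 597.
  Any other capacity-feasible assignment to {#1, #2} ships for at least 246.
Compare {#1, #3}: its best feasible assignment gives total 705.
Compare {#2, #3}: its best feasible assignment gives total 763.
Every other set of open sites that can feasibly serve all demand totals ≥ 705 even under its best assignment. Minimum: 597.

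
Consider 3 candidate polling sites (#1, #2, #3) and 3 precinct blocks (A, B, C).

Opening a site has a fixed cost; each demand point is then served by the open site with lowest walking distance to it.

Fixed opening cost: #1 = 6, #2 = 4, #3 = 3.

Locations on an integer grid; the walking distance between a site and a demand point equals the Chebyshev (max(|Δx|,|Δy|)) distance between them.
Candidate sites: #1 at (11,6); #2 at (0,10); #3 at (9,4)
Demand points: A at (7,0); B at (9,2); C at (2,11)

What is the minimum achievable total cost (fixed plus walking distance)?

15

Open {#2, #3}: assign each demand point to its cheapest open site.
  A→#3 4, B→#3 2, C→#2 2
  walking distance 8, fixed 7 → total 15.
Compare {#3}: walking distance 13 + fixed 3 = 16.
Compare {#1, #2, #3}: walking distance 8 + fixed 13 = 21.
Compare {#1, #2}: walking distance 12 + fixed 10 = 22.
All other subsets cost ≥ 16. Minimum total cost: 15.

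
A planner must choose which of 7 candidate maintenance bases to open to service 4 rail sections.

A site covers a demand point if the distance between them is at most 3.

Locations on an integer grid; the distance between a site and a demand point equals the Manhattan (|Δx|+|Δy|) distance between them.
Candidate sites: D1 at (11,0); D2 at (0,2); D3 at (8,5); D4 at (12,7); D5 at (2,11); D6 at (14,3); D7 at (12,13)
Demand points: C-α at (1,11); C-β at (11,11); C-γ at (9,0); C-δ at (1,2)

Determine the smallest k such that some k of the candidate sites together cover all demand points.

4

Coverage sets (demand points within 3 of each site):
  D1: {C-γ}
  D2: {C-δ}
  D3: {}
  D4: {}
  D5: {C-α}
  D6: {}
  D7: {C-β}
No 3 sites suffice: every size-3 union leaves at least one demand point uncovered.
But {D1, D2, D5, D7} covers everything, so the minimum is 4.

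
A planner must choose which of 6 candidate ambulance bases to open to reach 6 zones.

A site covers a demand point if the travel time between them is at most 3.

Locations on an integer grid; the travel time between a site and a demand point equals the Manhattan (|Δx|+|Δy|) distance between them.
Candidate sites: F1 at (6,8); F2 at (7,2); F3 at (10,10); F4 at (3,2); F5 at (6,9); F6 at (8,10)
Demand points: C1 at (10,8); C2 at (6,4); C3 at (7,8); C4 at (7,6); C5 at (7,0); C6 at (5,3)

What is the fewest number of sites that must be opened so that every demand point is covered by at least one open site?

3

Coverage sets (demand points within 3 of each site):
  F1: {C3, C4}
  F2: {C2, C5, C6}
  F3: {C1}
  F4: {C6}
  F5: {C3}
  F6: {C3}
No 2 sites suffice: every size-2 union leaves at least one demand point uncovered.
But {F1, F2, F3} covers everything, so the minimum is 3.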